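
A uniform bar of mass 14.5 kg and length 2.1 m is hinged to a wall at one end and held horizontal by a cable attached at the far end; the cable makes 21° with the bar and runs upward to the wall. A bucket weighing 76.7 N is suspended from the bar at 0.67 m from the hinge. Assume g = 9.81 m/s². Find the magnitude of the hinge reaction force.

Take torques about the hinge: T sin 21° · 2.1 = 14.5×9.81×1.05 + 76.7×0.67 = 200.75 N·m.
So T = 200.75 / (0.3584 × 2.1) = 266.75 N.
ΣF_x = 0: H_x = T cos 21° = 249.03 N.
ΣF_y = 0: H_y = (14.5×9.81 + 76.7) − T sin 21° = 218.94 − 95.593 = 123.35 N.
|H| = √(H_x² + H_y²) = √((249.03)² + (123.35)²) = 277.91 N.

|H| ≈ 278 N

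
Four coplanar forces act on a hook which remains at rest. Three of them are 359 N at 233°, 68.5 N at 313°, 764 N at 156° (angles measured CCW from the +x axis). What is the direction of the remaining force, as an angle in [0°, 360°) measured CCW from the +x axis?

Sum the known components: ΣF_x = -867.3 N, ΣF_y = -26.06 N.
For equilibrium the remaining force must supply (−ΣF_x, −ΣF_y) = (867.3, 26.06) N.
Magnitude = √((867.3)² + (26.06)²) = 867.7 N; direction = atan2(26.06, 867.3) = 1.7°.

θ ≈ 1.72°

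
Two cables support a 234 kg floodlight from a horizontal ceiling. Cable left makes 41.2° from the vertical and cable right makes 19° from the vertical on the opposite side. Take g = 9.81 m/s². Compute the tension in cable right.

T_right ≈ 1740 N

Angles from the horizontal: cable left is 90° − 41.2° = 48.8°, cable right is 90° − 19° = 71°.
Weight W = 234 × 9.81 = 2296 N acts straight down.
Horizontal: T_left cos 48.8° = T_right cos 71°  →  T_left = 0.4943 T_right.
Vertical: T_left sin 48.8° + T_right sin 71° = 2296.
Substituting the horizontal relation into the vertical equation gives 1.317 T_right = 2296, so T_right = 1742 N.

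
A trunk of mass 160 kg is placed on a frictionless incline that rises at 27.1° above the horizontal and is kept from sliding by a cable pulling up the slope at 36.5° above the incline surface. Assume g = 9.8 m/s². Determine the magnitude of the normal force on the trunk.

N ≈ 867 N

Take axes along and perpendicular to the incline. Weight components: W sin 27.1° = 714.3 N down-slope, W cos 27.1° = 1396 N into the surface.
Along incline: T cos 36.5° = W sin 27.1° → T = 888.6 N.
Perpendicular: N = W cos 27.1° − T sin 36.5° = 867.3 N.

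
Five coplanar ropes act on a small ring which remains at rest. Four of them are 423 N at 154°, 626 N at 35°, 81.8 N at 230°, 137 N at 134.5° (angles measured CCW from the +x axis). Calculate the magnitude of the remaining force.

Sum the known components: ΣF_x = -16.01 N, ΣF_y = 579.5 N.
For equilibrium the remaining force must supply (−ΣF_x, −ΣF_y) = (16.01, -579.5) N.
Magnitude = √((16.01)² + (-579.5)²) = 579.8 N; direction = atan2(-579.5, 16.01) = 271.6°.

F ≈ 580 N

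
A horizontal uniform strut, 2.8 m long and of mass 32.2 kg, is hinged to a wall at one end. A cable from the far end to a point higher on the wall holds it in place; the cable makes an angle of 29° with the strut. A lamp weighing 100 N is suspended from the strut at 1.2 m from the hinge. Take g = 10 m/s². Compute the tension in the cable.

Take torques about the hinge: T sin 29° · 2.8 = 32.2×10×1.4 + 100×1.2 = 570.8 N·m.
So T = 570.8 / (0.4848 × 2.8) = 420.49 N.

T ≈ 420 N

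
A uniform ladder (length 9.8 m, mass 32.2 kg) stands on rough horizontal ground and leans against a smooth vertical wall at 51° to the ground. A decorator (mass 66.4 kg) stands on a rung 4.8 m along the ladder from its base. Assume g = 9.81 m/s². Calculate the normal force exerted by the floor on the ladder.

N_floor ≈ 967 N

ΣF_y = 0: N_floor = 32.2×9.81 + 66.4×9.81 = 967.27 N.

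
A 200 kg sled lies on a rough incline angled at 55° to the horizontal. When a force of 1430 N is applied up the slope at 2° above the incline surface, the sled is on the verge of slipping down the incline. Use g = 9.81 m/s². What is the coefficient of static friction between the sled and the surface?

On the verge of sliding down the incline, friction is at its maximum μN and acts up the slope.
Perpendicular to incline: N = W cos 55° − P sin 2° = 1125 − 49.91 = 1075 N.
Along incline: P cos 2° + μN = W sin 55° → μ = (W sin 55° − P cos 2°) / N = 0.1656.

μ ≈ 0.166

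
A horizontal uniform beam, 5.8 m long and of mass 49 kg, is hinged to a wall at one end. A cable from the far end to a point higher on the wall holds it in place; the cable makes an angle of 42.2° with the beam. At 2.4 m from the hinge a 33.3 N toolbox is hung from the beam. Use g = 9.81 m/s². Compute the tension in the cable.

Take torques about the hinge: T sin 42.2° · 5.8 = 49×9.81×2.9 + 33.3×2.4 = 1473.9 N·m.
So T = 1473.9 / (0.6717 × 5.8) = 378.32 N.

T ≈ 378 N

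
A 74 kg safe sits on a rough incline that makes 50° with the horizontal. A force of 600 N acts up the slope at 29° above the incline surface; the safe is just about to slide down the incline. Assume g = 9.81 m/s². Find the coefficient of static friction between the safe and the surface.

On the verge of sliding down the incline, friction is at its maximum μN and acts up the slope.
Perpendicular to incline: N = W cos 50° − P sin 29° = 466.6 − 290.9 = 175.7 N.
Along incline: P cos 29° + μN = W sin 50° → μ = (W sin 50° − P cos 29°) / N = 0.1783.

μ ≈ 0.178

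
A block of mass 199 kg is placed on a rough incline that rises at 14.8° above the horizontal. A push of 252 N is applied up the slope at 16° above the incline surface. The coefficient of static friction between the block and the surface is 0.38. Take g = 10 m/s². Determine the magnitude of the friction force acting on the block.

Axes along / perpendicular to the incline. W sin 14.8° = 508.3 N down-slope; W cos 14.8° = 1924 N into the surface.
Perpendicular: N = W cos 14.8° − P sin 16° = 1924 − 69.46 = 1855 N.
Along incline: P cos 16° + f = W sin 14.8° (friction acts up-slope) → f = 508.3 − 242.2 = 266.1 N.
|f| = 266.1 N ≤ μN = 704.7 N, so the block is indeed static.

f ≈ 266 N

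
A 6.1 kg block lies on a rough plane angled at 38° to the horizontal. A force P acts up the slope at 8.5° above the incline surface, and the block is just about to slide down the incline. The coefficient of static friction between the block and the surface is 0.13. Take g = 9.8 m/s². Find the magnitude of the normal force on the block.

N ≈ 42.4 N

On the verge of sliding down the incline, friction equals μN and acts up the slope.
Perpendicular: N + P sin 8.5° = W cos 38° = 47.11 N.
Along incline: P cos 8.5° + μN = W sin 38° with W sin 38° = 36.8 N.
Solving the pair for P and N: P = 31.64 N, N = 42.43 N (and f = μN = 5.516 N).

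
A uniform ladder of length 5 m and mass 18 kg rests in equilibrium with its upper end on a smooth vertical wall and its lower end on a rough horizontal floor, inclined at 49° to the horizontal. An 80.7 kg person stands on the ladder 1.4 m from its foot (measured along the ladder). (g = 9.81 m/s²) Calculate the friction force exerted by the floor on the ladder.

Torques about the foot: N_wall · 5 sin 49° = 18×9.81×2.5 cos 49° + 80.7×9.81×1.4 cos 49° → N_wall = 269.44 N.
ΣF_x = 0: f_floor = N_wall = 269.44 N.

f ≈ 269 N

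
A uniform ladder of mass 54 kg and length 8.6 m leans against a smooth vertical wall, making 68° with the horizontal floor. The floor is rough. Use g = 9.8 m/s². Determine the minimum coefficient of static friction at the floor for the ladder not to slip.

ΣF_y = 0: N_floor = 54×9.8 = 529.2 N.
Torques about the foot: N_wall · 8.6 sin 68° = 54×9.8×4.3 cos 68° → N_wall = 106.91 N.
ΣF_x = 0: f_floor = N_wall = 106.91 N.
μ_min = f_floor / N_floor = 106.91 / 529.2 = 0.202.

μ_min ≈ 0.202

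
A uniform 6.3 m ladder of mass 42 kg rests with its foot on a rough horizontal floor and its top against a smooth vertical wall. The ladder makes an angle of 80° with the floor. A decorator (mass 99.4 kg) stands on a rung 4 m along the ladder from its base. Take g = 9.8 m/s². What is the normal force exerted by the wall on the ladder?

Torques about the foot: N_wall · 6.3 sin 80° = 42×9.8×3.15 cos 80° + 99.4×9.8×4 cos 80° → N_wall = 145.34 N.

N_wall ≈ 145 N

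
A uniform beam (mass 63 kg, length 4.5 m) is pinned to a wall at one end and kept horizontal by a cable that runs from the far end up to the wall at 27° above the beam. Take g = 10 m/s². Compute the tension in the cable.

Take torques about the hinge: T sin 27° · 4.5 = 63×10×2.25 = 1417.5 N·m.
So T = 1417.5 / (0.4540 × 4.5) = 693.85 N.

T ≈ 694 N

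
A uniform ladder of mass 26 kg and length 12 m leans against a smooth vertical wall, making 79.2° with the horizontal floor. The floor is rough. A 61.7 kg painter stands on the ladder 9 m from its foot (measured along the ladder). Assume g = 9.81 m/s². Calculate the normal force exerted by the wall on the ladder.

Torques about the foot: N_wall · 12 sin 79.2° = 26×9.81×6 cos 79.2° + 61.7×9.81×9 cos 79.2° → N_wall = 110.92 N.

N_wall ≈ 111 N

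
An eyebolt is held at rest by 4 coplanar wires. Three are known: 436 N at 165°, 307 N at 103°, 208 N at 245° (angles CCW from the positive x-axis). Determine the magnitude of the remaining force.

Sum the known components: ΣF_x = -578.1 N, ΣF_y = 223.5 N.
For equilibrium the remaining force must supply (−ΣF_x, −ΣF_y) = (578.1, -223.5) N.
Magnitude = √((578.1)² + (-223.5)²) = 619.8 N; direction = atan2(-223.5, 578.1) = 338.9°.

F ≈ 620 N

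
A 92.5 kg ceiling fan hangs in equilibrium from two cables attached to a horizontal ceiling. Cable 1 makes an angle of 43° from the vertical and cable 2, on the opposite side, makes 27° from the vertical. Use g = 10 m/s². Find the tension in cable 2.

Angles from the horizontal: cable 1 is 90° − 43° = 47°, cable 2 is 90° − 27° = 63°.
Weight W = 92.5 × 10 = 925 N acts straight down.
Horizontal: T_1 cos 47° = T_2 cos 63°  →  T_1 = 0.6657 T_2.
Vertical: T_1 sin 47° + T_2 sin 63° = 925.
Substituting the horizontal relation into the vertical equation gives 1.378 T_2 = 925, so T_2 = 671.3 N.

T_2 ≈ 671 N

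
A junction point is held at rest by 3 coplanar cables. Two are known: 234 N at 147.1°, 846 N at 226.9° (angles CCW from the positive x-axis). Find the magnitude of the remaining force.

Sum the known components: ΣF_x = -774.5 N, ΣF_y = -490.6 N.
For equilibrium the remaining force must supply (−ΣF_x, −ΣF_y) = (774.5, 490.6) N.
Magnitude = √((774.5)² + (490.6)²) = 916.8 N; direction = atan2(490.6, 774.5) = 32.4°.

F ≈ 917 N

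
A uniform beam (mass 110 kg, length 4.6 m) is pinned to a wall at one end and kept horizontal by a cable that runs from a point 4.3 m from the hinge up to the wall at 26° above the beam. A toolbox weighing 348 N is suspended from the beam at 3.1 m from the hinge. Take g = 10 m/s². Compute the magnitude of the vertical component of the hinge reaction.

Take torques about the hinge: T sin 26° · 4.3 = 110×10×2.3 + 348×3.1 = 3608.8 N·m.
So T = 3608.8 / (0.4384 × 4.3) = 1914.5 N.
ΣF_y = 0: H_y = (110×10 + 348) − T sin 26° = 1448 − 839.26 = 608.74 N.

|H_y| ≈ 609 N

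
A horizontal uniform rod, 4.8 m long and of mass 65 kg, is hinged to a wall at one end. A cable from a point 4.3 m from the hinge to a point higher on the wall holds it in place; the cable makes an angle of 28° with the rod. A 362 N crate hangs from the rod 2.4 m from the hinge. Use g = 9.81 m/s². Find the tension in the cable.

T ≈ 1190 N

Take torques about the hinge: T sin 28° · 4.3 = 65×9.81×2.4 + 362×2.4 = 2399.2 N·m.
So T = 2399.2 / (0.4695 × 4.3) = 1188.5 N.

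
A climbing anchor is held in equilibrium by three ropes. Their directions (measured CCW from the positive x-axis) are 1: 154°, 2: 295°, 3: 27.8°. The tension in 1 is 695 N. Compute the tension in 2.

T_2 ≈ 562 N

Resolve: ΣF_x = 695 cos 154° + T_2 cos 295° + T_3 cos 27.8° = 0.
        ΣF_y = 695 sin 154° + T_2 sin 295° + T_3 sin 27.8° = 0.
The known terms sum to (-624.7, 304.7) N, so 0.4226 T_2 + 0.8846 T_3 = 624.7 and -0.9063 T_2 + 0.4664 T_3 = -304.7.
Solving simultaneously: T_2 = 561.5 N, T_3 = 437.9 N.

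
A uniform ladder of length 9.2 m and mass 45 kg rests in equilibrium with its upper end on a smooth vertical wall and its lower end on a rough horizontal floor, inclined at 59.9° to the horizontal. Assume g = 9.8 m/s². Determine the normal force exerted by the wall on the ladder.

N_wall ≈ 128 N

Torques about the foot: N_wall · 9.2 sin 59.9° = 45×9.8×4.6 cos 59.9° → N_wall = 127.82 N.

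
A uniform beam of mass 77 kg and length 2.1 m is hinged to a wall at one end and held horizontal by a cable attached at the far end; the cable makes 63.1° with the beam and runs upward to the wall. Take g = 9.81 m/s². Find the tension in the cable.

T ≈ 424 N

Take torques about the hinge: T sin 63.1° · 2.1 = 77×9.81×1.05 = 793.14 N·m.
So T = 793.14 / (0.8918 × 2.1) = 423.51 N.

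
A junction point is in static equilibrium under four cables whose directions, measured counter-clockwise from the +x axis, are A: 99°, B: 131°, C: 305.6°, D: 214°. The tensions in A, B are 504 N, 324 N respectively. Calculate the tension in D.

T_D ≈ 195 N

Resolve: ΣF_x = 504 cos 99° + 324 cos 131° + T_C cos 305.6° + T_D cos 214° = 0.
        ΣF_y = 504 sin 99° + 324 sin 131° + T_C sin 305.6° + T_D sin 214° = 0.
The known terms sum to (-291.4, 742.3) N, so 0.5821 T_C − 0.8290 T_D = 291.4 and -0.8131 T_C − 0.5592 T_D = -742.3.
Solving simultaneously: T_C = 778.7 N, T_D = 195.3 N.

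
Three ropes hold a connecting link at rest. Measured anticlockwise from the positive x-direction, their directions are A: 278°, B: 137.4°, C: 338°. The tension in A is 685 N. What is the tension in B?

T_B ≈ 1690 N

Resolve: ΣF_x = 685 cos 278° + T_B cos 137.4° + T_C cos 338° = 0.
        ΣF_y = 685 sin 278° + T_B sin 137.4° + T_C sin 338° = 0.
The known terms sum to (95.33, -678.3) N, so -0.7361 T_B + 0.9272 T_C = -95.33 and 0.6769 T_B − 0.3746 T_C = 678.3.
Solving simultaneously: T_B = 1686 N, T_C = 1236 N.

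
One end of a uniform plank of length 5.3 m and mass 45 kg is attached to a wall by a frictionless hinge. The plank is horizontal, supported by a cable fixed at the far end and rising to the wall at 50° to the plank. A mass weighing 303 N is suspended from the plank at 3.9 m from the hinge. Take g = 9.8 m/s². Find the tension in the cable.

Take torques about the hinge: T sin 50° · 5.3 = 45×9.8×2.65 + 303×3.9 = 2350.4 N·m.
So T = 2350.4 / (0.7660 × 5.3) = 578.9 N.

T ≈ 579 N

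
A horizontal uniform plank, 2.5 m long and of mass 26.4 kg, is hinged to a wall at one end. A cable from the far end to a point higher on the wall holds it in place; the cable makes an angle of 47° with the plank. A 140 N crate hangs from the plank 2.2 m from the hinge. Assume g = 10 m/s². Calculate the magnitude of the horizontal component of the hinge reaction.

H_x ≈ 238 N

Take torques about the hinge: T sin 47° · 2.5 = 26.4×10×1.25 + 140×2.2 = 638 N·m.
So T = 638 / (0.7314 × 2.5) = 348.94 N.
ΣF_x = 0: H_x = T cos 47° = 237.98 N.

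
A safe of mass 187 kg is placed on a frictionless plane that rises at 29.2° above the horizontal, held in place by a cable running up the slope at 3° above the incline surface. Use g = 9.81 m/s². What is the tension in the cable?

Take axes along and perpendicular to the incline. Weight components: W sin 29.2° = 895 N down-slope, W cos 29.2° = 1601 N into the surface.
Along incline: T cos 3° = W sin 29.2° → T = 896.2 N.
Perpendicular: N = W cos 29.2° − T sin 3° = 1554 N.

T ≈ 896 N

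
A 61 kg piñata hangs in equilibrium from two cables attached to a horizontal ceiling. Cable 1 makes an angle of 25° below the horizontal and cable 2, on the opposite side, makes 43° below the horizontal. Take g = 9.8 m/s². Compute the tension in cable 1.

Weight W = 61 × 9.8 = 597.8 N acts straight down.
Horizontal: T_1 cos 25° = T_2 cos 43°  →  T_2 = 1.239 T_1.
Vertical: T_1 sin 25° + T_2 sin 43° = 597.8.
Substituting the horizontal relation into the vertical equation gives 1.268 T_1 = 597.8, so T_1 = 471.5 N.

T_1 ≈ 472 N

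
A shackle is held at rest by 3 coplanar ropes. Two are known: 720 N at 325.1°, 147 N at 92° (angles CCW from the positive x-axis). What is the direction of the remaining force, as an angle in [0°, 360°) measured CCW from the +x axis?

Sum the known components: ΣF_x = 585.4 N, ΣF_y = -265 N.
For equilibrium the remaining force must supply (−ΣF_x, −ΣF_y) = (-585.4, 265) N.
Magnitude = √((-585.4)² + (265)²) = 642.6 N; direction = atan2(265, -585.4) = 155.6°.

θ ≈ 156°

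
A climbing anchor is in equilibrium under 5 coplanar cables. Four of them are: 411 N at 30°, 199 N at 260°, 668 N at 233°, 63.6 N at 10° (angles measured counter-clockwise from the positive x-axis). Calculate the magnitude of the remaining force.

Sum the known components: ΣF_x = -18 N, ΣF_y = -512.9 N.
For equilibrium the remaining force must supply (−ΣF_x, −ΣF_y) = (18, 512.9) N.
Magnitude = √((18)² + (512.9)²) = 513.2 N; direction = atan2(512.9, 18) = 88.0°.

F ≈ 513 N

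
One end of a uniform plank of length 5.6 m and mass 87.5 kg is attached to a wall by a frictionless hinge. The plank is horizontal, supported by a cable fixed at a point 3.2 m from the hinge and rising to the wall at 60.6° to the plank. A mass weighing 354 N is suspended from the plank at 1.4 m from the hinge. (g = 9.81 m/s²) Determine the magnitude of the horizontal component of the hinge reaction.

Take torques about the hinge: T sin 60.6° · 3.2 = 87.5×9.81×2.8 + 354×1.4 = 2899 N·m.
So T = 2899 / (0.8712 × 3.2) = 1039.9 N.
ΣF_x = 0: H_x = T cos 60.6° = 510.48 N.

H_x ≈ 510 N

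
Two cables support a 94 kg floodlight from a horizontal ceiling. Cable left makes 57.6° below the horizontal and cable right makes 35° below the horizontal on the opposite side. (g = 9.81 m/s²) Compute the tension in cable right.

T_right ≈ 495 N

Weight W = 94 × 9.81 = 922.1 N acts straight down.
Horizontal: T_left cos 57.6° = T_right cos 35°  →  T_left = 1.529 T_right.
Vertical: T_left sin 57.6° + T_right sin 35° = 922.1.
Substituting the horizontal relation into the vertical equation gives 1.864 T_right = 922.1, so T_right = 494.6 N.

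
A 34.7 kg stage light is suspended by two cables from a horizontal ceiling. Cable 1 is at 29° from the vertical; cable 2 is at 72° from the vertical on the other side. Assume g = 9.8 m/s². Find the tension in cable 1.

Angles from the horizontal: cable 1 is 90° − 29° = 61°, cable 2 is 90° − 72° = 18°.
Weight W = 34.7 × 9.8 = 340.1 N acts straight down.
Horizontal: T_1 cos 61° = T_2 cos 18°  →  T_2 = 0.5098 T_1.
Vertical: T_1 sin 61° + T_2 sin 18° = 340.1.
Substituting the horizontal relation into the vertical equation gives 1.032 T_1 = 340.1, so T_1 = 329.5 N.

T_1 ≈ 329 N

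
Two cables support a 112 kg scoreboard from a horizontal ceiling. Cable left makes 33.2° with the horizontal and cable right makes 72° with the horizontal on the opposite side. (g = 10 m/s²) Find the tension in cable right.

T_right ≈ 971 N

Weight W = 112 × 10 = 1120 N acts straight down.
Horizontal: T_left cos 33.2° = T_right cos 72°  →  T_left = 0.3693 T_right.
Vertical: T_left sin 33.2° + T_right sin 72° = 1120.
Substituting the horizontal relation into the vertical equation gives 1.153 T_right = 1120, so T_right = 971.2 N.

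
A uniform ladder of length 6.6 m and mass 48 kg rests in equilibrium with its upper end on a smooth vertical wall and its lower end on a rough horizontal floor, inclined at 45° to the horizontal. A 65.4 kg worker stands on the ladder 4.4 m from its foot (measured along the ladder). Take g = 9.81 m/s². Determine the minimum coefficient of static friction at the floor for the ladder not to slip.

ΣF_y = 0: N_floor = 48×9.81 + 65.4×9.81 = 1112.5 N.
Torques about the foot: N_wall · 6.6 sin 45° = 48×9.81×3.3 cos 45° + 65.4×9.81×4.4 cos 45° → N_wall = 663.16 N.
ΣF_x = 0: f_floor = N_wall = 663.16 N.
μ_min = f_floor / N_floor = 663.16 / 1112.5 = 0.5961.

μ_min ≈ 0.596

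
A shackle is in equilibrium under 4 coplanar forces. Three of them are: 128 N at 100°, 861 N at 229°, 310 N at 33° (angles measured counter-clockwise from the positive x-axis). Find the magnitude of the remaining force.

F ≈ 483 N

Sum the known components: ΣF_x = -327.1 N, ΣF_y = -354.9 N.
For equilibrium the remaining force must supply (−ΣF_x, −ΣF_y) = (327.1, 354.9) N.
Magnitude = √((327.1)² + (354.9)²) = 482.7 N; direction = atan2(354.9, 327.1) = 47.3°.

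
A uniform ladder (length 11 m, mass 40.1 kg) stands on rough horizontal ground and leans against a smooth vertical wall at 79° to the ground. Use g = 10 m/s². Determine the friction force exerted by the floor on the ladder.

Torques about the foot: N_wall · 11 sin 79° = 40.1×10×5.5 cos 79° → N_wall = 38.973 N.
ΣF_x = 0: f_floor = N_wall = 38.973 N.

f ≈ 39 N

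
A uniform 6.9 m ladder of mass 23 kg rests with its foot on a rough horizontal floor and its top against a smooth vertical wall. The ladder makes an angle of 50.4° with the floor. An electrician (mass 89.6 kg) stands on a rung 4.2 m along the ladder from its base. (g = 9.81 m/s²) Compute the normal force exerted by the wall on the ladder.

Torques about the foot: N_wall · 6.9 sin 50.4° = 23×9.81×3.45 cos 50.4° + 89.6×9.81×4.2 cos 50.4° → N_wall = 535.94 N.

N_wall ≈ 536 N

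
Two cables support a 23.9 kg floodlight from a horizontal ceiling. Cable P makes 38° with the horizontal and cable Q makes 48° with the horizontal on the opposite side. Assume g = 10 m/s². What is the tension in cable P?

T_P ≈ 160 N

Weight W = 23.9 × 10 = 239 N acts straight down.
Horizontal: T_P cos 38° = T_Q cos 48°  →  T_Q = 1.178 T_P.
Vertical: T_P sin 38° + T_Q sin 48° = 239.
Substituting the horizontal relation into the vertical equation gives 1.491 T_P = 239, so T_P = 160.3 N.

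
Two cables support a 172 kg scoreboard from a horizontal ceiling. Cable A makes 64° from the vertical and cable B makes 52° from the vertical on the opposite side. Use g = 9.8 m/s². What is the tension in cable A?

Angles from the horizontal: cable A is 90° − 64° = 26°, cable B is 90° − 52° = 38°.
Weight W = 172 × 9.8 = 1686 N acts straight down.
Horizontal: T_A cos 26° = T_B cos 38°  →  T_B = 1.141 T_A.
Vertical: T_A sin 26° + T_B sin 38° = 1686.
Substituting the horizontal relation into the vertical equation gives 1.141 T_A = 1686, so T_A = 1478 N.

T_A ≈ 1480 N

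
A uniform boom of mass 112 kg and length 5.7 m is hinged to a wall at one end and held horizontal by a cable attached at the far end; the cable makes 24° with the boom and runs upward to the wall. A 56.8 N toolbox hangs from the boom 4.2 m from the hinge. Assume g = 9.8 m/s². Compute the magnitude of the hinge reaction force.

|H| ≈ 1440 N

Take torques about the hinge: T sin 24° · 5.7 = 112×9.8×2.85 + 56.8×4.2 = 3366.7 N·m.
So T = 3366.7 / (0.4067 × 5.7) = 1452.2 N.
ΣF_x = 0: H_x = T cos 24° = 1326.6 N.
ΣF_y = 0: H_y = (112×9.8 + 56.8) − T sin 24° = 1154.4 − 590.65 = 563.75 N.
|H| = √(H_x² + H_y²) = √((1326.6)² + (563.75)²) = 1441.4 N.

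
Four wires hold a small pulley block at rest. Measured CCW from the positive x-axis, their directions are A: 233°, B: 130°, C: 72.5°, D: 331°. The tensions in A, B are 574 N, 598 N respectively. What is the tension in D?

Resolve: ΣF_x = 574 cos 233° + 598 cos 130° + T_C cos 72.5° + T_D cos 331° = 0.
        ΣF_y = 574 sin 233° + 598 sin 130° + T_C sin 72.5° + T_D sin 331° = 0.
The known terms sum to (-729.8, -0.3222) N, so 0.3007 T_C + 0.8746 T_D = 729.8 and 0.9537 T_C − 0.4848 T_D = 0.3222.
Solving simultaneously: T_C = 361.4 N, T_D = 710.2 N.

T_D ≈ 710 N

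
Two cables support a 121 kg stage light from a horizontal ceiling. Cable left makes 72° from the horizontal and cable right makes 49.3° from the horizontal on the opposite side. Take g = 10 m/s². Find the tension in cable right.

T_right ≈ 438 N

Weight W = 121 × 10 = 1210 N acts straight down.
Horizontal: T_left cos 72° = T_right cos 49.3°  →  T_left = 2.11 T_right.
Vertical: T_left sin 72° + T_right sin 49.3° = 1210.
Substituting the horizontal relation into the vertical equation gives 2.765 T_right = 1210, so T_right = 437.6 N.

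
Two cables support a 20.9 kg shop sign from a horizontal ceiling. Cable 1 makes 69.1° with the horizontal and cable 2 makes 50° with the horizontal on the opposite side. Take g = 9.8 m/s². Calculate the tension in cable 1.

T_1 ≈ 151 N

Weight W = 20.9 × 9.8 = 204.8 N acts straight down.
Horizontal: T_1 cos 69.1° = T_2 cos 50°  →  T_2 = 0.555 T_1.
Vertical: T_1 sin 69.1° + T_2 sin 50° = 204.8.
Substituting the horizontal relation into the vertical equation gives 1.359 T_1 = 204.8, so T_1 = 150.7 N.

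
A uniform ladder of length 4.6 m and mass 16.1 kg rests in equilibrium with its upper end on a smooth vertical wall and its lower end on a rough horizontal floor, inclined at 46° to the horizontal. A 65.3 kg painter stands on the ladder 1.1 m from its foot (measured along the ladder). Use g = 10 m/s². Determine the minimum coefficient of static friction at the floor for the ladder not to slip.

ΣF_y = 0: N_floor = 16.1×10 + 65.3×10 = 814 N.
Torques about the foot: N_wall · 4.6 sin 46° = 16.1×10×2.3 cos 46° + 65.3×10×1.1 cos 46° → N_wall = 228.53 N.
ΣF_x = 0: f_floor = N_wall = 228.53 N.
μ_min = f_floor / N_floor = 228.53 / 814 = 0.2808.

μ_min ≈ 0.281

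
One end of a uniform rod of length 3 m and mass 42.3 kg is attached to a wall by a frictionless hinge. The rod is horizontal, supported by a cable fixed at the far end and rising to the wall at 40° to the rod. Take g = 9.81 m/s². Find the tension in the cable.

Take torques about the hinge: T sin 40° · 3 = 42.3×9.81×1.5 = 622.44 N·m.
So T = 622.44 / (0.6428 × 3) = 322.78 N.

T ≈ 323 N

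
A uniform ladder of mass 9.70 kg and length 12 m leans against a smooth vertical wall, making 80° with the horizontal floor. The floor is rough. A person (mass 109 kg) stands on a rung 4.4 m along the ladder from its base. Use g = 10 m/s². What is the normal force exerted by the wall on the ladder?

Torques about the foot: N_wall · 12 sin 80° = 9.70×10×6 cos 80° + 109×10×4.4 cos 80° → N_wall = 79.024 N.

N_wall ≈ 79 N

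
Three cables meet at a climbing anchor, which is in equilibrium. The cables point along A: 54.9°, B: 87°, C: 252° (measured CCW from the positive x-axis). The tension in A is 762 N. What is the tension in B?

Resolve: ΣF_x = 762 cos 54.9° + T_B cos 87° + T_C cos 252° = 0.
        ΣF_y = 762 sin 54.9° + T_B sin 87° + T_C sin 252° = 0.
The known terms sum to (438.2, 623.4) N, so 0.0523 T_B − 0.3090 T_C = -438.2 and 0.9986 T_B − 0.9511 T_C = -623.4.
Solving simultaneously: T_B = 865.7 N, T_C = 1565 N.

T_B ≈ 866 N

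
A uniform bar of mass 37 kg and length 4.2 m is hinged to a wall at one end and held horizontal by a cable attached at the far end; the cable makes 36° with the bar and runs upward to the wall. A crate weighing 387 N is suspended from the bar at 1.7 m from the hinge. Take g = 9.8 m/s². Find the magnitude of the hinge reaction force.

Take torques about the hinge: T sin 36° · 4.2 = 37×9.8×2.1 + 387×1.7 = 1419.4 N·m.
So T = 1419.4 / (0.5878 × 4.2) = 574.94 N.
ΣF_x = 0: H_x = T cos 36° = 465.14 N.
ΣF_y = 0: H_y = (37×9.8 + 387) − T sin 36° = 749.6 − 337.94 = 411.66 N.
|H| = √(H_x² + H_y²) = √((465.14)² + (411.66)²) = 621.14 N.

|H| ≈ 621 N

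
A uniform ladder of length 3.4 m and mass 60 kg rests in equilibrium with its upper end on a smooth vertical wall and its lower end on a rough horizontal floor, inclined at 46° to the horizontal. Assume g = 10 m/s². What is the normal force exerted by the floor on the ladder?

ΣF_y = 0: N_floor = 60×10 = 600 N.

N_floor ≈ 600 N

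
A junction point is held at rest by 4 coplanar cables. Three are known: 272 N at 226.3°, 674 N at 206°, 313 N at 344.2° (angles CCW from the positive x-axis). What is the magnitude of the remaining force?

Sum the known components: ΣF_x = -492.5 N, ΣF_y = -577.3 N.
For equilibrium the remaining force must supply (−ΣF_x, −ΣF_y) = (492.5, 577.3) N.
Magnitude = √((492.5)² + (577.3)²) = 758.9 N; direction = atan2(577.3, 492.5) = 49.5°.

F ≈ 759 N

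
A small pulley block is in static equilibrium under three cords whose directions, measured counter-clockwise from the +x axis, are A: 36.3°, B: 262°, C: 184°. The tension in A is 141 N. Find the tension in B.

T_B ≈ 77 N

Resolve: ΣF_x = 141 cos 36.3° + T_B cos 262° + T_C cos 184° = 0.
        ΣF_y = 141 sin 36.3° + T_B sin 262° + T_C sin 184° = 0.
The known terms sum to (113.6, 83.47) N, so -0.1392 T_B − 0.9976 T_C = -113.6 and -0.9903 T_B − 0.0698 T_C = -83.47.
Solving simultaneously: T_B = 77.03 N, T_C = 103.2 N.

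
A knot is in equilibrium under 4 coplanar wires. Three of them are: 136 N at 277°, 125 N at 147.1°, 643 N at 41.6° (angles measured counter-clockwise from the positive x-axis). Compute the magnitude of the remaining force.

Sum the known components: ΣF_x = 392.5 N, ΣF_y = 359.8 N.
For equilibrium the remaining force must supply (−ΣF_x, −ΣF_y) = (-392.5, -359.8) N.
Magnitude = √((-392.5)² + (-359.8)²) = 532.4 N; direction = atan2(-359.8, -392.5) = 222.5°.

F ≈ 532 N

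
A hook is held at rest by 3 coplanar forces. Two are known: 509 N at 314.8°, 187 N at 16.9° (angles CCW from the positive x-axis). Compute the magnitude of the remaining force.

Sum the known components: ΣF_x = 537.6 N, ΣF_y = -306.8 N.
For equilibrium the remaining force must supply (−ΣF_x, −ΣF_y) = (-537.6, 306.8) N.
Magnitude = √((-537.6)² + (306.8)²) = 619 N; direction = atan2(306.8, -537.6) = 150.3°.

F ≈ 619 N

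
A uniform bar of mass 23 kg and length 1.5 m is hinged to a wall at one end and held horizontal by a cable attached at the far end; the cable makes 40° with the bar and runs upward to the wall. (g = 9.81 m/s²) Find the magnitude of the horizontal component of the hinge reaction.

Take torques about the hinge: T sin 40° · 1.5 = 23×9.81×0.75 = 169.22 N·m.
So T = 169.22 / (0.6428 × 1.5) = 175.51 N.
ΣF_x = 0: H_x = T cos 40° = 134.45 N.

H_x ≈ 134 N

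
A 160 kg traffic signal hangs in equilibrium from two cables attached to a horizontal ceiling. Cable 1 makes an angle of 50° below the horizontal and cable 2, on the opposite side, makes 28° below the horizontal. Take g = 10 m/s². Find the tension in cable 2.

Weight W = 160 × 10 = 1600 N acts straight down.
Horizontal: T_1 cos 50° = T_2 cos 28°  →  T_1 = 1.374 T_2.
Vertical: T_1 sin 50° + T_2 sin 28° = 1600.
Substituting the horizontal relation into the vertical equation gives 1.522 T_2 = 1600, so T_2 = 1051 N.

T_2 ≈ 1050 N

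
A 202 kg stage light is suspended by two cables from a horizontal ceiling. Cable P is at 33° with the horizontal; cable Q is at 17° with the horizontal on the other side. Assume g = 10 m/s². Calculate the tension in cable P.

Weight W = 202 × 10 = 2020 N acts straight down.
Horizontal: T_P cos 33° = T_Q cos 17°  →  T_Q = 0.877 T_P.
Vertical: T_P sin 33° + T_Q sin 17° = 2020.
Substituting the horizontal relation into the vertical equation gives 0.801 T_P = 2020, so T_P = 2522 N.

T_P ≈ 2520 N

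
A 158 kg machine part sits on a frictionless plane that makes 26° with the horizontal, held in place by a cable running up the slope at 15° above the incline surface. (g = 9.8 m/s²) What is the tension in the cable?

Take axes along and perpendicular to the incline. Weight components: W sin 26° = 678.8 N down-slope, W cos 26° = 1392 N into the surface.
Along incline: T cos 15° = W sin 26° → T = 702.7 N.
Perpendicular: N = W cos 26° − T sin 15° = 1210 N.

T ≈ 703 N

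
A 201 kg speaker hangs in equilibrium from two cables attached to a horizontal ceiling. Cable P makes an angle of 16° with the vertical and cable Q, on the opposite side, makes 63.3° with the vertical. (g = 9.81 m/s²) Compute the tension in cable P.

Angles from the horizontal: cable P is 90° − 16° = 74°, cable Q is 90° − 63.3° = 26.7°.
Weight W = 201 × 9.81 = 1972 N acts straight down.
Horizontal: T_P cos 74° = T_Q cos 26.7°  →  T_Q = 0.3085 T_P.
Vertical: T_P sin 74° + T_Q sin 26.7° = 1972.
Substituting the horizontal relation into the vertical equation gives 1.1 T_P = 1972, so T_P = 1793 N.

T_P ≈ 1790 N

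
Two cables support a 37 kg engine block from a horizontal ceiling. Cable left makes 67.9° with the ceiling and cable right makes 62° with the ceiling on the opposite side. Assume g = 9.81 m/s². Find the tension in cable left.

T_left ≈ 222 N

Weight W = 37 × 9.81 = 363 N acts straight down.
Horizontal: T_left cos 67.9° = T_right cos 62°  →  T_right = 0.8014 T_left.
Vertical: T_left sin 67.9° + T_right sin 62° = 363.
Substituting the horizontal relation into the vertical equation gives 1.634 T_left = 363, so T_left = 222.1 N.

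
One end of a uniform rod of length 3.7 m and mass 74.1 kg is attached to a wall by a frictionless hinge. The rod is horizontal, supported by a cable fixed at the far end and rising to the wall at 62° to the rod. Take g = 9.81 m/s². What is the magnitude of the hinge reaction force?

|H| ≈ 412 N

Take torques about the hinge: T sin 62° · 3.7 = 74.1×9.81×1.85 = 1344.8 N·m.
So T = 1344.8 / (0.8829 × 3.7) = 411.64 N.
ΣF_x = 0: H_x = T cos 62° = 193.26 N.
ΣF_y = 0: H_y = (74.1×9.81) − T sin 62° = 726.92 − 363.46 = 363.46 N.
|H| = √(H_x² + H_y²) = √((193.26)² + (363.46)²) = 411.64 N.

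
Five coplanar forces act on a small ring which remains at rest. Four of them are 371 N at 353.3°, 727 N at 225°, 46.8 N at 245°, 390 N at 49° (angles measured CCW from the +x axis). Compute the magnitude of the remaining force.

F ≈ 319 N

Sum the known components: ΣF_x = 90.48 N, ΣF_y = -305.4 N.
For equilibrium the remaining force must supply (−ΣF_x, −ΣF_y) = (-90.48, 305.4) N.
Magnitude = √((-90.48)² + (305.4)²) = 318.6 N; direction = atan2(305.4, -90.48) = 106.5°.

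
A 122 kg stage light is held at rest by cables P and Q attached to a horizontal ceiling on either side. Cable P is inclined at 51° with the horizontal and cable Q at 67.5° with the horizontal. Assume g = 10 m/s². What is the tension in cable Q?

T_Q ≈ 874 N

Weight W = 122 × 10 = 1220 N acts straight down.
Horizontal: T_P cos 51° = T_Q cos 67.5°  →  T_P = 0.6081 T_Q.
Vertical: T_P sin 51° + T_Q sin 67.5° = 1220.
Substituting the horizontal relation into the vertical equation gives 1.396 T_Q = 1220, so T_Q = 873.6 N.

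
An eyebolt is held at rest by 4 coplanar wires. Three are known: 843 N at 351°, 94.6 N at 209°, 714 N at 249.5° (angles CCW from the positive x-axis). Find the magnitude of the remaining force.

Sum the known components: ΣF_x = 499.8 N, ΣF_y = -846.5 N.
For equilibrium the remaining force must supply (−ΣF_x, −ΣF_y) = (-499.8, 846.5) N.
Magnitude = √((-499.8)² + (846.5)²) = 983.1 N; direction = atan2(846.5, -499.8) = 120.6°.

F ≈ 983 N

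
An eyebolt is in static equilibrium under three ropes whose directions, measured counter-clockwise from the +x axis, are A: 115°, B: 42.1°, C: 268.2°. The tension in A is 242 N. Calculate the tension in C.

T_C ≈ 321 N

Resolve: ΣF_x = 242 cos 115° + T_B cos 42.1° + T_C cos 268.2° = 0.
        ΣF_y = 242 sin 115° + T_B sin 42.1° + T_C sin 268.2° = 0.
The known terms sum to (-102.3, 219.3) N, so 0.7420 T_B − 0.0314 T_C = 102.3 and 0.6704 T_B − 0.9995 T_C = -219.3.
Solving simultaneously: T_B = 151.4 N, T_C = 321 N.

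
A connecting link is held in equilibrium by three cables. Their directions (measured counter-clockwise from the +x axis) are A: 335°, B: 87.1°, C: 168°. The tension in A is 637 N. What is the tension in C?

T_C ≈ 598 N

Resolve: ΣF_x = 637 cos 335° + T_B cos 87.1° + T_C cos 168° = 0.
        ΣF_y = 637 sin 335° + T_B sin 87.1° + T_C sin 168° = 0.
The known terms sum to (577.3, -269.2) N, so 0.0506 T_B − 0.9781 T_C = -577.3 and 0.9987 T_B + 0.2079 T_C = 269.2.
Solving simultaneously: T_B = 145.1 N, T_C = 597.7 N.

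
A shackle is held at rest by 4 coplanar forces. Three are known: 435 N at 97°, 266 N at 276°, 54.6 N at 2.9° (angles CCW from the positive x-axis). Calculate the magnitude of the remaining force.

Sum the known components: ΣF_x = 29.32 N, ΣF_y = 170 N.
For equilibrium the remaining force must supply (−ΣF_x, −ΣF_y) = (-29.32, -170) N.
Magnitude = √((-29.32)² + (-170)²) = 172.5 N; direction = atan2(-170, -29.32) = 260.2°.

F ≈ 172 N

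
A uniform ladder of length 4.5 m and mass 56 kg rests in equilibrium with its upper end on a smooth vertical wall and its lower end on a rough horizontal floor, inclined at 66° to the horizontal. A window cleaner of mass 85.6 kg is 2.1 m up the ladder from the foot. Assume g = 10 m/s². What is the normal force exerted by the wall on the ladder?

Torques about the foot: N_wall · 4.5 sin 66° = 56×10×2.25 cos 66° + 85.6×10×2.1 cos 66° → N_wall = 302.52 N.

N_wall ≈ 303 N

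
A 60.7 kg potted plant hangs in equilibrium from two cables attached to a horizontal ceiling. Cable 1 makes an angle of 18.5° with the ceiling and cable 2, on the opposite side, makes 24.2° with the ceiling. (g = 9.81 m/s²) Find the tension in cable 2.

T_2 ≈ 833 N

Weight W = 60.7 × 9.81 = 595.5 N acts straight down.
Horizontal: T_1 cos 18.5° = T_2 cos 24.2°  →  T_1 = 0.9618 T_2.
Vertical: T_1 sin 18.5° + T_2 sin 24.2° = 595.5.
Substituting the horizontal relation into the vertical equation gives 0.7151 T_2 = 595.5, so T_2 = 832.7 N.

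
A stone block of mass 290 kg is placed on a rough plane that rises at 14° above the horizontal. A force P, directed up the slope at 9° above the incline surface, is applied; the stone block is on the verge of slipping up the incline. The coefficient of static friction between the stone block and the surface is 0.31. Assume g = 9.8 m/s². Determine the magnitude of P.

P ≈ 1490 N

On the verge of sliding up the incline, friction equals μN and acts down the slope.
Perpendicular: N + P sin 9° = W cos 14° = 2758 N.
Along incline: P cos 9° = W sin 14° + μN  with W sin 14° = 687.5 N.
Solving the pair for P and N: P = 1489 N, N = 2525 N (and f = μN = 782.7 N).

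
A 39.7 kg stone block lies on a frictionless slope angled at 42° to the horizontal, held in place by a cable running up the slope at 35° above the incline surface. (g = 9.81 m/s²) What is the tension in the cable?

Take axes along and perpendicular to the incline. Weight components: W sin 42° = 260.6 N down-slope, W cos 42° = 289.4 N into the surface.
Along incline: T cos 35° = W sin 42° → T = 318.1 N.
Perpendicular: N = W cos 42° − T sin 35° = 107 N.

T ≈ 318 N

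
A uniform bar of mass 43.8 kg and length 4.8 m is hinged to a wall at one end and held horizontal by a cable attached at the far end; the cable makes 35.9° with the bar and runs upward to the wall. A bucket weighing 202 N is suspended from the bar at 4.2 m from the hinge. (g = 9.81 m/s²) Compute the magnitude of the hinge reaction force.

Take torques about the hinge: T sin 35.9° · 4.8 = 43.8×9.81×2.4 + 202×4.2 = 1879.6 N·m.
So T = 1879.6 / (0.5864 × 4.8) = 667.82 N.
ΣF_x = 0: H_x = T cos 35.9° = 540.96 N.
ΣF_y = 0: H_y = (43.8×9.81 + 202) − T sin 35.9° = 631.68 − 391.59 = 240.09 N.
|H| = √(H_x² + H_y²) = √((540.96)² + (240.09)²) = 591.84 N.

|H| ≈ 592 N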